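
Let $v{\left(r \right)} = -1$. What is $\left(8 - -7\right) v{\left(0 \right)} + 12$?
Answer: $-3$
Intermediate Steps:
$\left(8 - -7\right) v{\left(0 \right)} + 12 = \left(8 - -7\right) \left(-1\right) + 12 = \left(8 + 7\right) \left(-1\right) + 12 = 15 \left(-1\right) + 12 = -15 + 12 = -3$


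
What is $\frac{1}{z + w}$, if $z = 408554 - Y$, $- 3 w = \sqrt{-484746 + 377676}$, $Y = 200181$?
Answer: $\frac{625119}{130257957077} + \frac{i \sqrt{107070}}{130257957077} \approx 4.7991 \cdot 10^{-6} + 2.5121 \cdot 10^{-9} i$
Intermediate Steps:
$w = - \frac{i \sqrt{107070}}{3}$ ($w = - \frac{\sqrt{-484746 + 377676}}{3} = - \frac{\sqrt{-107070}}{3} = - \frac{i \sqrt{107070}}{3} \approx - 109.07 i$)
$z = 208373$ ($z = 408554 - 200181 = 208373$)
$\frac{1}{z + w} = \frac{1}{208373 - \frac{i \sqrt{107070}}{3}}$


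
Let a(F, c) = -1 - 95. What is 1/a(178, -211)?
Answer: -1/96 ≈ -0.010417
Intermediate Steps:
a(F, c) = -96
1/a(178, -211) = 1/(-96) = -1/96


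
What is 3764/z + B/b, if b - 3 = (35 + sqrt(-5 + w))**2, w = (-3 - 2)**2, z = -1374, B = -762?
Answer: -212506690/62667453 + 13335*sqrt(5)/182438 ≈ -3.2276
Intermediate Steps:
w = 25 (w = (-5)**2 = 25)
b = 3 + (35 + 2*sqrt(5))**2 (b = 3 + (35 + sqrt(-5 + 25))**2 = 3 + (35 + sqrt(20))**2 = 3 + (35 + 2*sqrt(5))**2 ≈ 1561.0)
3764/z + B/b = 3764/(-1374) - 762/(1248 + 140*sqrt(5)) = 3764*(-1/1374) - 762/(1248 + 140*sqrt(5)) = -1882/687 - 762/(1248 + 140*sqrt(5))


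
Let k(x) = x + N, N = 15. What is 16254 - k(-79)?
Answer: 16318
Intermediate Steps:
k(x) = 15 + x (k(x) = x + 15 = 15 + x)
16254 - k(-79) = 16254 - (15 - 79) = 16254 - 1*(-64) = 16254 + 64 = 16318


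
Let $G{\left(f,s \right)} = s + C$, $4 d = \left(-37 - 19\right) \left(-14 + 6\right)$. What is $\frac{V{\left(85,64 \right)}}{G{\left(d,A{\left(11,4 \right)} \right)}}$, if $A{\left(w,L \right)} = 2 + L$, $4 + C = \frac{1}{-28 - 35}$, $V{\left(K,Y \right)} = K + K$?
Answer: $\frac{2142}{25} \approx 85.68$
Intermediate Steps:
$V{\left(K,Y \right)} = 2 K$
$d = 112$ ($d = \frac{\left(-37 - 19\right) \left(-14 + 6\right)}{4} = \frac{\left(-56\right) \left(-8\right)}{4} = \frac{1}{4} \cdot 448 = 112$)
$C = - \frac{253}{63}$ ($C = -4 + \frac{1}{-28 - 35} = -4 + \frac{1}{-63} = -4 - \frac{1}{63} = - \frac{253}{63} \approx -4.0159$)
$G{\left(f,s \right)} = - \frac{253}{63} + s$ ($G{\left(f,s \right)} = s - \frac{253}{63} = - \frac{253}{63} + s$)
$\frac{V{\left(85,64 \right)}}{G{\left(d,A{\left(11,4 \right)} \right)}} = \frac{2 \cdot 85}{- \frac{253}{63} + \left(2 + 4\right)} = \frac{170}{- \frac{253}{63} + 6} = \frac{170}{\frac{125}{63}} = 170 \cdot \frac{63}{125} = \frac{2142}{25}$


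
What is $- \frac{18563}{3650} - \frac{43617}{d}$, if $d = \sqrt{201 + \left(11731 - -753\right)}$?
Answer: $- \frac{18563}{3650} - \frac{43617 \sqrt{12685}}{12685} \approx -392.35$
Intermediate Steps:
$d = \sqrt{12685}$ ($d = \sqrt{201 + \left(11731 + 753\right)} = \sqrt{201 + 12484} = \sqrt{12685} \approx 112.63$)
$- \frac{18563}{3650} - \frac{43617}{d} = - \frac{18563}{3650} - \frac{43617}{\sqrt{12685}} = \left(-18563\right) \frac{1}{3650} - 43617 \frac{\sqrt{12685}}{12685} = - \frac{18563}{3650} - \frac{43617 \sqrt{12685}}{12685}$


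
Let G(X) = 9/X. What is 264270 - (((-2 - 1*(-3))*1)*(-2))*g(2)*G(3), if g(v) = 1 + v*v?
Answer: 264300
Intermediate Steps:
g(v) = 1 + v**2
264270 - (((-2 - 1*(-3))*1)*(-2))*g(2)*G(3) = 264270 - (((-2 - 1*(-3))*1)*(-2))*(1 + 2**2)*9/3 = 264270 - (((-2 + 3)*1)*(-2))*(1 + 4)*9*(1/3) = 264270 - ((1*1)*(-2))*5*3 = 264270 - (1*(-2))*5*3 = 264270 - (-2*5)*3 = 264270 - (-10)*3 = 264270 - 1*(-30) = 264270 + 30 = 264300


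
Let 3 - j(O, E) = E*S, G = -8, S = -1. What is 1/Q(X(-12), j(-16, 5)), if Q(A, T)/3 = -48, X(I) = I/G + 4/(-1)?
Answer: -1/144 ≈ -0.0069444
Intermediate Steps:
X(I) = -4 - I/8 (X(I) = I/(-8) + 4/(-1) = I*(-⅛) + 4*(-1) = -I/8 - 4 = -4 - I/8)
j(O, E) = 3 + E (j(O, E) = 3 - E*(-1) = 3 - (-1)*E = 3 + E)
Q(A, T) = -144 (Q(A, T) = 3*(-48) = -144)
1/Q(X(-12), j(-16, 5)) = 1/(-144) = -1/144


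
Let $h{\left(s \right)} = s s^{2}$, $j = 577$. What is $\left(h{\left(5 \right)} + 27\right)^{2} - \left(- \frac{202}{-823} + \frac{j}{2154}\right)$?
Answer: $\frac{40956521189}{1772742} \approx 23104.0$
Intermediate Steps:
$h{\left(s \right)} = s^{3}$
$\left(h{\left(5 \right)} + 27\right)^{2} - \left(- \frac{202}{-823} + \frac{j}{2154}\right) = \left(5^{3} + 27\right)^{2} - \left(- \frac{202}{-823} + \frac{577}{2154}\right) = \left(125 + 27\right)^{2} - \left(\left(-202\right) \left(- \frac{1}{823}\right) + 577 \cdot \frac{1}{2154}\right) = 152^{2} - \left(\frac{202}{823} + \frac{577}{2154}\right) = 23104 - \frac{909979}{1772742} = \frac{40956521189}{1772742}$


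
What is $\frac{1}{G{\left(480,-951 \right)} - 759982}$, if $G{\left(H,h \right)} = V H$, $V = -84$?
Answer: $- \frac{1}{800302} \approx -1.2495 \cdot 10^{-6}$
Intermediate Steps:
$G{\left(H,h \right)} = - 84 H$
$\frac{1}{G{\left(480,-951 \right)} - 759982} = \frac{1}{\left(-84\right) 480 - 759982} = \frac{1}{-40320 - 759982} = \frac{1}{-800302} = - \frac{1}{800302}$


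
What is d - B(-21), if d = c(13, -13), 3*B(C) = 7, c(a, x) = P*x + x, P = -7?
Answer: 227/3 ≈ 75.667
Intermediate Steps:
c(a, x) = -6*x (c(a, x) = -7*x + x = -6*x)
B(C) = 7/3 (B(C) = (1/3)*7 = 7/3)
d = 78 (d = -6*(-13) = 78)
d - B(-21) = 78 - 1*7/3 = 78 - 7/3 = 227/3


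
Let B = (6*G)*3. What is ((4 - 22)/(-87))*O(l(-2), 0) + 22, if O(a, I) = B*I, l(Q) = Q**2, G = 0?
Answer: 22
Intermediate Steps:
B = 0 (B = (6*0)*3 = 0*3 = 0)
O(a, I) = 0 (O(a, I) = 0*I = 0)
((4 - 22)/(-87))*O(l(-2), 0) + 22 = ((4 - 22)/(-87))*0 + 22 = -18*(-1/87)*0 + 22 = (6/29)*0 + 22 = 0 + 22 = 22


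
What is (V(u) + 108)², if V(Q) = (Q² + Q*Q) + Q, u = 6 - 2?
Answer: 20736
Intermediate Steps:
u = 4
V(Q) = Q + 2*Q² (V(Q) = (Q² + Q²) + Q = 2*Q² + Q = Q + 2*Q²)
(V(u) + 108)² = (4*(1 + 2*4) + 108)² = (4*(1 + 8) + 108)² = (4*9 + 108)² = (36 + 108)² = 144² = 20736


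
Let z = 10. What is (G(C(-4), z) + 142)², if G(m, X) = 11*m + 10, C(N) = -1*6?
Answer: 7396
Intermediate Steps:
C(N) = -6
G(m, X) = 10 + 11*m
(G(C(-4), z) + 142)² = ((10 + 11*(-6)) + 142)² = ((10 - 66) + 142)² = (-56 + 142)² = 86² = 7396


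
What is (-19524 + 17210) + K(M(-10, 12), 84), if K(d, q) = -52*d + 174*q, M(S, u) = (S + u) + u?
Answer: 11574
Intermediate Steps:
M(S, u) = S + 2*u
(-19524 + 17210) + K(M(-10, 12), 84) = (-19524 + 17210) + (-52*(-10 + 2*12) + 174*84) = -2314 + (-52*(-10 + 24) + 14616) = -2314 + (-52*14 + 14616) = -2314 + (-728 + 14616) = -2314 + 13888 = 11574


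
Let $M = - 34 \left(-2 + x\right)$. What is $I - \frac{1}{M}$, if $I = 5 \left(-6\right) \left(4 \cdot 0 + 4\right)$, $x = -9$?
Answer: $- \frac{44881}{374} \approx -120.0$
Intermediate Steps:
$M = 374$ ($M = - 34 \left(-2 - 9\right) = \left(-34\right) \left(-11\right) = 374$)
$I = -120$ ($I = - 30 \left(0 + 4\right) = \left(-30\right) 4 = -120$)
$I - \frac{1}{M} = -120 - \frac{1}{374} = - \frac{44881}{374}$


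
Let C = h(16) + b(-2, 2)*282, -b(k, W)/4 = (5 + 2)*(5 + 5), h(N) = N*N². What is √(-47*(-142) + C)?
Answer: I*√68190 ≈ 261.13*I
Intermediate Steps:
h(N) = N³
b(k, W) = -280 (b(k, W) = -4*(5 + 2)*(5 + 5) = -28*10 = -4*70 = -280)
C = -74864 (C = 16³ - 280*282 = 4096 - 78960 = -74864)
√(-47*(-142) + C) = √(-47*(-142) - 74864) = √(6674 - 74864) = √(-68190) = I*√68190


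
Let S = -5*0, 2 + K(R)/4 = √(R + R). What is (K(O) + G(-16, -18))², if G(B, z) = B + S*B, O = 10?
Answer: 896 - 384*√5 ≈ 37.350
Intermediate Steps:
K(R) = -8 + 4*√2*√R (K(R) = -8 + 4*√(R + R) = -8 + 4*√(2*R) = -8 + 4*(√2*√R) = -8 + 4*√2*√R)
S = 0
G(B, z) = B (G(B, z) = B + 0*B = B + 0 = B)
(K(O) + G(-16, -18))² = ((-8 + 4*√2*√10) - 16)² = ((-8 + 8*√5) - 16)² = (-24 + 8*√5)²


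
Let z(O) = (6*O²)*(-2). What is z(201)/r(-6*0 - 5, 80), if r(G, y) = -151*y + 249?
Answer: 484812/11831 ≈ 40.978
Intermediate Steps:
z(O) = -12*O²
r(G, y) = 249 - 151*y
z(201)/r(-6*0 - 5, 80) = (-12*201²)/(249 - 151*80) = (-12*40401)/(249 - 12080) = -484812/(-11831) = -484812*(-1/11831) = 484812/11831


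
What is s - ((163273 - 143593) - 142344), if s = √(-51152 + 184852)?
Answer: 122664 + 10*√1337 ≈ 1.2303e+5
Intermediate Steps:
s = 10*√1337 (s = √133700 = 10*√1337 ≈ 365.65)
s - ((163273 - 143593) - 142344) = 10*√1337 - ((163273 - 143593) - 142344) = 10*√1337 - (19680 - 142344) = 10*√1337 - 1*(-122664) = 10*√1337 + 122664 = 122664 + 10*√1337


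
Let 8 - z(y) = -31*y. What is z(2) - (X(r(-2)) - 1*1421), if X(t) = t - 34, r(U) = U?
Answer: 1527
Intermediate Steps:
z(y) = 8 + 31*y (z(y) = 8 - (-31)*y = 8 + 31*y)
X(t) = -34 + t
z(2) - (X(r(-2)) - 1*1421) = (8 + 31*2) - ((-34 - 2) - 1*1421) = (8 + 62) - (-36 - 1421) = 70 - 1*(-1457) = 70 + 1457 = 1527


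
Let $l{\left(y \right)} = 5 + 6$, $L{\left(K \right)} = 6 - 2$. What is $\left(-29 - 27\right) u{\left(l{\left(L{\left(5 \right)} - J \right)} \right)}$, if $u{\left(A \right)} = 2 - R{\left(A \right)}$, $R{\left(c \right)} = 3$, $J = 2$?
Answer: $56$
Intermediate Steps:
$L{\left(K \right)} = 4$ ($L{\left(K \right)} = 6 - 2 = 4$)
$l{\left(y \right)} = 11$
$u{\left(A \right)} = -1$ ($u{\left(A \right)} = 2 - 3 = -1$)
$\left(-29 - 27\right) u{\left(l{\left(L{\left(5 \right)} - J \right)} \right)} = \left(-29 - 27\right) \left(-1\right) = \left(-56\right) \left(-1\right) = 56$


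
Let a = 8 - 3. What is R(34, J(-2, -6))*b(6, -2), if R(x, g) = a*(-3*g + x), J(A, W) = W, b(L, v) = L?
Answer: 1560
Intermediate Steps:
a = 5
R(x, g) = -15*g + 5*x (R(x, g) = 5*(-3*g + x) = 5*(x - 3*g) = -15*g + 5*x)
R(34, J(-2, -6))*b(6, -2) = (-15*(-6) + 5*34)*6 = (90 + 170)*6 = 260*6 = 1560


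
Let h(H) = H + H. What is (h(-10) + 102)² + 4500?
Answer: 11224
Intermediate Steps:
h(H) = 2*H
(h(-10) + 102)² + 4500 = (2*(-10) + 102)² + 4500 = (-20 + 102)² + 4500 = 82² + 4500 = 6724 + 4500 = 11224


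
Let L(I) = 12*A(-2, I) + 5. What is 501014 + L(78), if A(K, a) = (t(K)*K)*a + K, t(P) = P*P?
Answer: 493507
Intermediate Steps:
t(P) = P²
A(K, a) = K + a*K³ (A(K, a) = (K²*K)*a + K = K³*a + K = a*K³ + K = K + a*K³)
L(I) = -19 - 96*I (L(I) = 12*(-2 + I*(-2)³) + 5 = 12*(-2 + I*(-8)) + 5 = 12*(-2 - 8*I) + 5 = (-24 - 96*I) + 5 = -19 - 96*I)
501014 + L(78) = 501014 + (-19 - 96*78) = 501014 + (-19 - 7488) = 501014 - 7507 = 493507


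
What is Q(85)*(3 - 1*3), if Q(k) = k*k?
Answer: 0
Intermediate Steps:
Q(k) = k²
Q(85)*(3 - 1*3) = 85²*(3 - 1*3) = 7225*(3 - 3) = 7225*0 = 0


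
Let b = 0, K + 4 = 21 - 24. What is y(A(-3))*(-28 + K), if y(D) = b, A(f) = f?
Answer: 0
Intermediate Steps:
K = -7 (K = -4 + (21 - 24) = -4 - 3 = -7)
y(D) = 0
y(A(-3))*(-28 + K) = 0*(-28 - 7) = 0*(-35) = 0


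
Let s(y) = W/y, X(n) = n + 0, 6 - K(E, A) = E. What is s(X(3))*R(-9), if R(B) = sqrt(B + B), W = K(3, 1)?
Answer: 3*I*sqrt(2) ≈ 4.2426*I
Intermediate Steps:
K(E, A) = 6 - E
W = 3 (W = 6 - 1*3 = 6 - 3 = 3)
X(n) = n
s(y) = 3/y
R(B) = sqrt(2)*sqrt(B) (R(B) = sqrt(2*B) = sqrt(2)*sqrt(B))
s(X(3))*R(-9) = (3/3)*(sqrt(2)*sqrt(-9)) = (3*(1/3))*(sqrt(2)*(3*I)) = 1*(3*I*sqrt(2)) = 3*I*sqrt(2)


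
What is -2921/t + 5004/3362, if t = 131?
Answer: -4582439/220211 ≈ -20.809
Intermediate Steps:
-2921/t + 5004/3362 = -2921/131 + 5004/3362 = -2921*1/131 + 5004*(1/3362) = -2921/131 + 2502/1681 = -4582439/220211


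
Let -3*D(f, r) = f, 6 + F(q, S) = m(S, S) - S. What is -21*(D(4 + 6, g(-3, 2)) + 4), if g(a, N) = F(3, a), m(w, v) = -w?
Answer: -14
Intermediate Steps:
F(q, S) = -6 - 2*S (F(q, S) = -6 + (-S - S) = -6 - 2*S)
g(a, N) = -6 - 2*a
D(f, r) = -f/3
-21*(D(4 + 6, g(-3, 2)) + 4) = -21*(-(4 + 6)/3 + 4) = -21*(-⅓*10 + 4) = -21*(-10/3 + 4) = -21*⅔ = -14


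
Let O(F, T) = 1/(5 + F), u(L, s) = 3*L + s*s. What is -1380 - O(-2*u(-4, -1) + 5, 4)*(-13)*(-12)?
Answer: -11079/8 ≈ -1384.9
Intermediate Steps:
u(L, s) = s² + 3*L (u(L, s) = 3*L + s² = s² + 3*L)
-1380 - O(-2*u(-4, -1) + 5, 4)*(-13)*(-12) = -1380 - -13/(5 + (-2*((-1)² + 3*(-4)) + 5))*(-12) = -1380 - -13/(5 + (-2*(1 - 12) + 5))*(-12) = -1380 - -13/(5 + (-2*(-11) + 5))*(-12) = -1380 - -13/(5 + (22 + 5))*(-12) = -1380 - -13/(5 + 27)*(-12) = -1380 - -13/32*(-12) = -1380 - (1/32)*(-13)*(-12) = -1380 - (-13)*(-12)/32 = -1380 - 1*39/8 = -1380 - 39/8 = -11079/8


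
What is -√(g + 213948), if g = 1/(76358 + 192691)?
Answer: -√15487131839134197/269049 ≈ -462.54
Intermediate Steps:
g = 1/269049 ≈ 3.7168e-6
-√(g + 213948) = -√(1/269049 + 213948) = -√(57562495453/269049) = -√15487131839134197/269049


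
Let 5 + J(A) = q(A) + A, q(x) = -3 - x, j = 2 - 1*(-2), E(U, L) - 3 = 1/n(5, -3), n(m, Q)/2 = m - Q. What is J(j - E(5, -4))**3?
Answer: -512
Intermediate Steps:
n(m, Q) = -2*Q + 2*m (n(m, Q) = 2*(m - Q) = -2*Q + 2*m)
E(U, L) = 49/16 (E(U, L) = 3 + 1/(-2*(-3) + 2*5) = 3 + 1/(6 + 10) = 3 + 1/16 = 49/16)
j = 4 (j = 2 + 2 = 4)
J(A) = -8 (J(A) = -5 + ((-3 - A) + A) = -5 - 3 = -8)
J(j - E(5, -4))**3 = (-8)**3 = -512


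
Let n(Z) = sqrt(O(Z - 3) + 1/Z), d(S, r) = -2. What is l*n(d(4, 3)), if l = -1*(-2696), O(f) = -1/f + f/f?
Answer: 1348*sqrt(70)/5 ≈ 2255.6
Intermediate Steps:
O(f) = 1 - 1/f (O(f) = -1/f + 1 = 1 - 1/f)
l = 2696
n(Z) = sqrt(1/Z + (-4 + Z)/(-3 + Z)) (n(Z) = sqrt((-1 + (Z - 3))/(Z - 3) + 1/Z) = sqrt((-1 + (-3 + Z))/(-3 + Z) + 1/Z) = sqrt((-4 + Z)/(-3 + Z) + 1/Z) = sqrt(1/Z + (-4 + Z)/(-3 + Z)))
l*n(d(4, 3)) = 2696*sqrt((-3 - 2 - 2*(-4 - 2))/((-2)*(-3 - 2))) = 2696*sqrt(-1/2*(-3 - 2 - 2*(-6))/(-5)) = 2696*sqrt(-1/2*(-1/5)*(-3 - 2 + 12)) = 2696*sqrt(-1/2*(-1/5)*7) = 2696*sqrt(7/10) = 2696*(sqrt(70)/10) = 1348*sqrt(70)/5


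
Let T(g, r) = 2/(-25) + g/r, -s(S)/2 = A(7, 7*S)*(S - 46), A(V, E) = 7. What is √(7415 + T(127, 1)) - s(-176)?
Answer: -3108 + 2*√47137/5 ≈ -3021.2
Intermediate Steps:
s(S) = 644 - 14*S (s(S) = -14*(S - 46) = -14*(-46 + S) = -2*(-322 + 7*S) = 644 - 14*S)
T(g, r) = -2/25 + g/r (T(g, r) = 2*(-1/25) + g/r = -2/25 + g/r)
√(7415 + T(127, 1)) - s(-176) = √(7415 + (-2/25 + 127/1)) - (644 - 14*(-176)) = √(7415 + (-2/25 + 127*1)) - (644 + 2464) = √(7415 + (-2/25 + 127)) - 1*3108 = √(7415 + 3173/25) - 3108 = √(188548/25) - 3108 = 2*√47137/5 - 3108 = -3108 + 2*√47137/5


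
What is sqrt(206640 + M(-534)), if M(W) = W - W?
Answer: 12*sqrt(1435) ≈ 454.58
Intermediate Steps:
M(W) = 0
sqrt(206640 + M(-534)) = sqrt(206640 + 0) = sqrt(206640) = 12*sqrt(1435)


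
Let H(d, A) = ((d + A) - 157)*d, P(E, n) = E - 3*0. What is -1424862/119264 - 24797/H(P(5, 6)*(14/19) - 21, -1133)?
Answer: -6355817005505/487314552592 ≈ -13.043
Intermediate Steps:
P(E, n) = E (P(E, n) = E + 0 = E)
H(d, A) = d*(-157 + A + d) (H(d, A) = ((A + d) - 157)*d = (-157 + A + d)*d = d*(-157 + A + d))
-1424862/119264 - 24797/H(P(5, 6)*(14/19) - 21, -1133) = -1424862/119264 - 24797*1/((5*(14/19) - 21)*(-157 - 1133 + (5*(14/19) - 21))) = -1424862*1/119264 - 24797*1/((5*(14*(1/19)) - 21)*(-157 - 1133 + (5*(14*(1/19)) - 21))) = -712431/59632 - 24797*1/((5*(14/19) - 21)*(-157 - 1133 + (5*(14/19) - 21))) = -712431/59632 - 24797*1/((70/19 - 21)*(-157 - 1133 + (70/19 - 21))) = -712431/59632 - 24797*(-19/(329*(-157 - 1133 - 329/19))) = -712431/59632 - 24797/((-329/19*(-24839/19))) = -712431/59632 - 24797/8172031/361 = -712431/59632 - 24797*361/8172031 = -712431/59632 - 8951717/8172031 = -6355817005505/487314552592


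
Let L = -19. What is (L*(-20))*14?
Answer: 5320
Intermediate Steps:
(L*(-20))*14 = -19*(-20)*14 = 380*14 = 5320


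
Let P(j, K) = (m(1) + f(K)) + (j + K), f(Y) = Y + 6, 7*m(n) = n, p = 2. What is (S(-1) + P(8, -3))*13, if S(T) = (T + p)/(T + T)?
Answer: 1391/14 ≈ 99.357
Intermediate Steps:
m(n) = n/7
f(Y) = 6 + Y
P(j, K) = 43/7 + j + 2*K (P(j, K) = ((⅐)*1 + (6 + K)) + (j + K) = (⅐ + (6 + K)) + (K + j) = (43/7 + K) + (K + j) = 43/7 + j + 2*K)
S(T) = (2 + T)/(2*T) (S(T) = (T + 2)/(T + T) = (2 + T)/((2*T)) = (2 + T)*(1/(2*T)) = (2 + T)/(2*T))
(S(-1) + P(8, -3))*13 = ((½)*(2 - 1)/(-1) + (43/7 + 8 + 2*(-3)))*13 = ((½)*(-1)*1 + (43/7 + 8 - 6))*13 = (-½ + 57/7)*13 = (107/14)*13 = 1391/14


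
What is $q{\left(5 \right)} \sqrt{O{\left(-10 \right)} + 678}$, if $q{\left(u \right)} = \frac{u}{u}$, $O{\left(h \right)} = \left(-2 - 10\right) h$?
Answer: $\sqrt{798} \approx 28.249$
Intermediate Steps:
$O{\left(h \right)} = - 12 h$ ($O{\left(h \right)} = \left(-2 - 10\right) h = - 12 h$)
$q{\left(u \right)} = 1$
$q{\left(5 \right)} \sqrt{O{\left(-10 \right)} + 678} = 1 \sqrt{\left(-12\right) \left(-10\right) + 678} = 1 \sqrt{120 + 678} = 1 \sqrt{798} = \sqrt{798}$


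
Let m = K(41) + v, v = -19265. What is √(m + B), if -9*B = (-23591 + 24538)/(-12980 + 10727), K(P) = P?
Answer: I*√878228639553/6759 ≈ 138.65*I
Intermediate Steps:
B = 947/20277 (B = -(-23591 + 24538)/(9*(-12980 + 10727)) = -947/(9*(-2253)) = -947*(-1)/(9*2253) = -⅑*(-947/2253) = 947/20277 ≈ 0.046703)
m = -19224 (m = 41 - 19265 = -19224)
√(m + B) = √(-19224 + 947/20277) = √(-389804101/20277) = I*√878228639553/6759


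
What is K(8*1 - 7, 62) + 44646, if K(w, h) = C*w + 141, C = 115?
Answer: 44902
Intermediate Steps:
K(w, h) = 141 + 115*w (K(w, h) = 115*w + 141 = 141 + 115*w)
K(8*1 - 7, 62) + 44646 = (141 + 115*(8*1 - 7)) + 44646 = (141 + 115*(8 - 7)) + 44646 = (141 + 115*1) + 44646 = (141 + 115) + 44646 = 256 + 44646 = 44902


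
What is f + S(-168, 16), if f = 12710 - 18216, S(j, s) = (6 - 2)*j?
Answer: -6178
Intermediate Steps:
S(j, s) = 4*j
f = -5506
f + S(-168, 16) = -5506 + 4*(-168) = -5506 - 672 = -6178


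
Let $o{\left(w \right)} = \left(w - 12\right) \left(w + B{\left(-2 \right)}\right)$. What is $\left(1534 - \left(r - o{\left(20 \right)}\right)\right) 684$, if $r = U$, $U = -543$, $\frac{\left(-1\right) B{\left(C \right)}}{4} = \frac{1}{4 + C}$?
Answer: $1519164$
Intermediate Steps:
$B{\left(C \right)} = - \frac{4}{4 + C}$
$r = -543$
$o{\left(w \right)} = \left(-12 + w\right) \left(-2 + w\right)$ ($o{\left(w \right)} = \left(w - 12\right) \left(w - \frac{4}{4 - 2}\right) = \left(-12 + w\right) \left(w - \frac{4}{2}\right) = \left(-12 + w\right) \left(w - 2\right) = \left(-12 + w\right) \left(-2 + w\right)$)
$\left(1534 - \left(r - o{\left(20 \right)}\right)\right) 684 = \left(1534 + \left(\left(24 + 20^{2} - 280\right) - -543\right)\right) 684 = \left(1534 + \left(\left(24 + 400 - 280\right) + 543\right)\right) 684 = \left(1534 + \left(144 + 543\right)\right) 684 = \left(1534 + 687\right) 684 = 2221 \cdot 684 = 1519164$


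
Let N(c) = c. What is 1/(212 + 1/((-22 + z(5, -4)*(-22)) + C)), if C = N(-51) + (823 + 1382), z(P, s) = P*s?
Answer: 2572/545265 ≈ 0.0047170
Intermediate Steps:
C = 2154 (C = -51 + (823 + 1382) = -51 + 2205 = 2154)
1/(212 + 1/((-22 + z(5, -4)*(-22)) + C)) = 1/(212 + 1/((-22 + (5*(-4))*(-22)) + 2154)) = 1/(212 + 1/((-22 - 20*(-22)) + 2154)) = 1/(212 + 1/((-22 + 440) + 2154)) = 1/(212 + 1/(418 + 2154)) = 1/(212 + 1/2572) = 1/(545265/2572) = 2572/545265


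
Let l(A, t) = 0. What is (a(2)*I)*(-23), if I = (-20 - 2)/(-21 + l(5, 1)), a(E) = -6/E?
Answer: 506/7 ≈ 72.286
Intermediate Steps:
I = 22/21 (I = (-20 - 2)/(-21 + 0) = -22/(-21) = -22*(-1/21) = 22/21 ≈ 1.0476)
(a(2)*I)*(-23) = (-6/2*(22/21))*(-23) = (-6*½*(22/21))*(-23) = -3*22/21*(-23) = -22/7*(-23) = 506/7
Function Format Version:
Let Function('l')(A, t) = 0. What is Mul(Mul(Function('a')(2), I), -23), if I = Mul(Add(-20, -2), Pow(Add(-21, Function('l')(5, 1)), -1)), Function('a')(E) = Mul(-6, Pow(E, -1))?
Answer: Rational(506, 7) ≈ 72.286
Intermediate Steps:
I = Rational(22, 21) (I = Mul(Add(-20, -2), Pow(Add(-21, 0), -1)) = Mul(-22, Pow(-21, -1)) = Mul(-22, Rational(-1, 21)) = Rational(22, 21) ≈ 1.0476)
Mul(Mul(Function('a')(2), I), -23) = Mul(Mul(Mul(-6, Pow(2, -1)), Rational(22, 21)), -23) = Mul(Mul(Mul(-6, Rational(1, 2)), Rational(22, 21)), -23) = Mul(Mul(-3, Rational(22, 21)), -23) = Mul(Rational(-22, 7), -23) = Rational(506, 7)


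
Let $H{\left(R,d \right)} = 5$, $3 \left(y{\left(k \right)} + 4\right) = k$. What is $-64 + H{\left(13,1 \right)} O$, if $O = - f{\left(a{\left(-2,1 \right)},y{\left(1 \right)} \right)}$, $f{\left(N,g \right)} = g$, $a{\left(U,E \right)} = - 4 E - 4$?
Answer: $- \frac{137}{3} \approx -45.667$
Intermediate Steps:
$y{\left(k \right)} = -4 + \frac{k}{3}$
$a{\left(U,E \right)} = -4 - 4 E$
$O = \frac{11}{3}$ ($O = - (-4 + \frac{1}{3} \cdot 1) = - (-4 + \frac{1}{3}) = \left(-1\right) \left(- \frac{11}{3}\right) = \frac{11}{3} \approx 3.6667$)
$-64 + H{\left(13,1 \right)} O = -64 + 5 \cdot \frac{11}{3} = -64 + \frac{55}{3} = - \frac{137}{3}$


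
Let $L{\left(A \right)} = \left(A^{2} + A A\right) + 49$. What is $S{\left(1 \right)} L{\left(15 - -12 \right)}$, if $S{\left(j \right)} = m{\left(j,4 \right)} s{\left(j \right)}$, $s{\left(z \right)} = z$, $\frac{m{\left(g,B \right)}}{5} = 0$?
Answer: $0$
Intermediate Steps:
$m{\left(g,B \right)} = 0$ ($m{\left(g,B \right)} = 5 \cdot 0 = 0$)
$L{\left(A \right)} = 49 + 2 A^{2}$ ($L{\left(A \right)} = \left(A^{2} + A^{2}\right) + 49 = 2 A^{2} + 49 = 49 + 2 A^{2}$)
$S{\left(j \right)} = 0$ ($S{\left(j \right)} = 0 j = 0$)
$S{\left(1 \right)} L{\left(15 - -12 \right)} = 0 \left(49 + 2 \left(15 - -12\right)^{2}\right) = 0 \left(49 + 2 \left(15 + 12\right)^{2}\right) = 0 \left(49 + 2 \cdot 27^{2}\right) = 0 \left(49 + 2 \cdot 729\right) = 0 \left(49 + 1458\right) = 0 \cdot 1507 = 0$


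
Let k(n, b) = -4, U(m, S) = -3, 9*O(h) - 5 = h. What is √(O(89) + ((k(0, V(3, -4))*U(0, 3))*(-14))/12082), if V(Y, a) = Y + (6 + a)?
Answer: √69915082/2589 ≈ 3.2296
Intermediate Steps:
O(h) = 5/9 + h/9
V(Y, a) = 6 + Y + a
√(O(89) + ((k(0, V(3, -4))*U(0, 3))*(-14))/12082) = √((5/9 + (⅑)*89) + (-4*(-3)*(-14))/12082) = √((5/9 + 89/9) + (12*(-14))*(1/12082)) = √(94/9 - 168*1/12082) = √(94/9 - 12/863) = √(81014/7767) = √69915082/2589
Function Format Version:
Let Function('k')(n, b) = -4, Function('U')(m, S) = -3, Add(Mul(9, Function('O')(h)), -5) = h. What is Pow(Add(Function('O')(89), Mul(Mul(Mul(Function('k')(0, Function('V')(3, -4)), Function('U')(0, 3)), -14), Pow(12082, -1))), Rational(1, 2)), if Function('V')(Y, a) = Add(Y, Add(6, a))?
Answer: Mul(Rational(1, 2589), Pow(69915082, Rational(1, 2))) ≈ 3.2296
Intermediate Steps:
Function('O')(h) = Add(Rational(5, 9), Mul(Rational(1, 9), h))
Function('V')(Y, a) = Add(6, Y, a)
Pow(Add(Function('O')(89), Mul(Mul(Mul(Function('k')(0, Function('V')(3, -4)), Function('U')(0, 3)), -14), Pow(12082, -1))), Rational(1, 2)) = Pow(Add(Add(Rational(5, 9), Mul(Rational(1, 9), 89)), Mul(Mul(Mul(-4, -3), -14), Pow(12082, -1))), Rational(1, 2)) = Pow(Add(Add(Rational(5, 9), Rational(89, 9)), Mul(Mul(12, -14), Rational(1, 12082))), Rational(1, 2)) = Pow(Add(Rational(94, 9), Mul(-168, Rational(1, 12082))), Rational(1, 2)) = Pow(Add(Rational(94, 9), Rational(-12, 863)), Rational(1, 2)) = Pow(Rational(81014, 7767), Rational(1, 2)) = Mul(Rational(1, 2589), Pow(69915082, Rational(1, 2)))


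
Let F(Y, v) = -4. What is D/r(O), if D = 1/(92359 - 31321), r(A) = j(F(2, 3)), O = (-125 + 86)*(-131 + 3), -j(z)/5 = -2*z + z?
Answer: -1/1220760 ≈ -8.1916e-7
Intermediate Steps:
j(z) = 5*z (j(z) = -5*(-2*z + z) = -(-5)*z = 5*z)
O = 4992 (O = -39*(-128) = 4992)
r(A) = -20 (r(A) = 5*(-4) = -20)
D = 1/61038 ≈ 1.6383e-5
D/r(O) = (1/61038)/(-20) = (1/61038)*(-1/20) = -1/1220760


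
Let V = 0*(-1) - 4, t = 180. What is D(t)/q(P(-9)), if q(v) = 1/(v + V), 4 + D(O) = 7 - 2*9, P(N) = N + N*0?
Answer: 195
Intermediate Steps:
P(N) = N (P(N) = N + 0 = N)
D(O) = -15 (D(O) = -4 + (7 - 2*9) = -4 + (7 - 18) = -4 - 11 = -15)
V = -4 (V = 0 - 4 = -4)
q(v) = 1/(-4 + v) (q(v) = 1/(v - 4) = 1/(-4 + v))
D(t)/q(P(-9)) = -15/(1/(-4 - 9)) = -15/(1/(-13)) = -15/(-1/13) = -15*(-13) = 195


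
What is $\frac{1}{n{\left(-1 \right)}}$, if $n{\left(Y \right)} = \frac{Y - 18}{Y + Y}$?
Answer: $\frac{2}{19} \approx 0.10526$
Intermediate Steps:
$n{\left(Y \right)} = \frac{-18 + Y}{2 Y}$
$\frac{1}{n{\left(-1 \right)}} = \frac{1}{\frac{1}{2} \frac{1}{-1} \left(-18 - 1\right)} = \frac{1}{\frac{1}{2} \left(-1\right) \left(-19\right)} = \frac{1}{\frac{19}{2}} = \frac{2}{19}$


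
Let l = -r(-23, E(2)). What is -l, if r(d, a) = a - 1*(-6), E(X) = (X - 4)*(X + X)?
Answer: -2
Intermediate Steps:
E(X) = 2*X*(-4 + X) (E(X) = (-4 + X)*(2*X) = 2*X*(-4 + X))
r(d, a) = 6 + a (r(d, a) = a + 6 = 6 + a)
l = 2 (l = -(6 + 2*2*(-4 + 2)) = -(6 + 2*2*(-2)) = -(6 - 8) = -1*(-2) = 2)
-l = -1*2 = -2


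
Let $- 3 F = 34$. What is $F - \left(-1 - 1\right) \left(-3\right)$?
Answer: $- \frac{52}{3} \approx -17.333$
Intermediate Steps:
$F = - \frac{34}{3}$ ($F = \left(- \frac{1}{3}\right) 34 = - \frac{34}{3} \approx -11.333$)
$F - \left(-1 - 1\right) \left(-3\right) = - \frac{34}{3} - \left(-1 - 1\right) \left(-3\right) = - \frac{34}{3} - \left(-2\right) \left(-3\right) = - \frac{34}{3} - 6 = - \frac{52}{3}$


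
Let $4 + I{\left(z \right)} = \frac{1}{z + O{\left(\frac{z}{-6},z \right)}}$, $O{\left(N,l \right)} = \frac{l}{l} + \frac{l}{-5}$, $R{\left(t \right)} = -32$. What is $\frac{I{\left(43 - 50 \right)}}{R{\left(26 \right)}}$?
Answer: $\frac{97}{736} \approx 0.13179$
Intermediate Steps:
$O{\left(N,l \right)} = 1 - \frac{l}{5}$ ($O{\left(N,l \right)} = 1 + l \left(- \frac{1}{5}\right) = 1 - \frac{l}{5}$)
$I{\left(z \right)} = -4 + \frac{1}{1 + \frac{4 z}{5}}$ ($I{\left(z \right)} = -4 + \frac{1}{z - \left(-1 + \frac{z}{5}\right)} = -4 + \frac{1}{1 + \frac{4 z}{5}}$)
$\frac{I{\left(43 - 50 \right)}}{R{\left(26 \right)}} = \frac{\frac{1}{5 + 4 \left(43 - 50\right)} \left(-15 - 16 \left(43 - 50\right)\right)}{-32} = \frac{-15 - 16 \left(43 - 50\right)}{5 + 4 \left(43 - 50\right)} \left(- \frac{1}{32}\right) = \frac{-15 - -112}{5 + 4 \left(-7\right)} \left(- \frac{1}{32}\right) = \frac{-15 + 112}{5 - 28} \left(- \frac{1}{32}\right) = \frac{1}{-23} \cdot 97 \left(- \frac{1}{32}\right) = \left(- \frac{1}{23}\right) 97 \left(- \frac{1}{32}\right) = \left(- \frac{97}{23}\right) \left(- \frac{1}{32}\right) = \frac{97}{736}$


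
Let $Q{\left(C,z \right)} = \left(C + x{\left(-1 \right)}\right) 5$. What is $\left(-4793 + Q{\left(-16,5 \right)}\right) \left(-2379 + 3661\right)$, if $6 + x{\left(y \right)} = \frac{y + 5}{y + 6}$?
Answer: $-6280518$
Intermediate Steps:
$x{\left(y \right)} = -6 + \frac{5 + y}{6 + y}$ ($x{\left(y \right)} = -6 + \frac{y + 5}{y + 6} = -6 + \frac{5 + y}{6 + y}$)
$Q{\left(C,z \right)} = -26 + 5 C$ ($Q{\left(C,z \right)} = \left(C + \frac{-31 - -5}{6 - 1}\right) 5 = \left(C + \frac{-31 + 5}{5}\right) 5 = \left(C + \frac{1}{5} \left(-26\right)\right) 5 = \left(C - \frac{26}{5}\right) 5 = \left(- \frac{26}{5} + C\right) 5 = -26 + 5 C$)
$\left(-4793 + Q{\left(-16,5 \right)}\right) \left(-2379 + 3661\right) = \left(-4793 + \left(-26 + 5 \left(-16\right)\right)\right) \left(-2379 + 3661\right) = \left(-4793 - 106\right) 1282 = \left(-4899\right) 1282 = -6280518$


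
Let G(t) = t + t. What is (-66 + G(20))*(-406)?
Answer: 10556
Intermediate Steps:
G(t) = 2*t
(-66 + G(20))*(-406) = (-66 + 2*20)*(-406) = (-66 + 40)*(-406) = -26*(-406) = 10556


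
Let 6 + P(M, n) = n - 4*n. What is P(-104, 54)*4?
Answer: -672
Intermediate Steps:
P(M, n) = -6 - 3*n (P(M, n) = -6 + (n - 4*n) = -6 - 3*n)
P(-104, 54)*4 = (-6 - 3*54)*4 = (-6 - 162)*4 = -168*4 = -672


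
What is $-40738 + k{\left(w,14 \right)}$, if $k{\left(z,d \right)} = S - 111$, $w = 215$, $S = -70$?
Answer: $-40919$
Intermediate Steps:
$k{\left(z,d \right)} = -181$ ($k{\left(z,d \right)} = -70 - 111 = -181$)
$-40738 + k{\left(w,14 \right)} = -40738 - 181 = -40919$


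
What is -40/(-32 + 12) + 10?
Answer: 12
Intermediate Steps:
-40/(-32 + 12) + 10 = -40/(-20) + 10 = -1/20*(-40) + 10 = 2 + 10 = 12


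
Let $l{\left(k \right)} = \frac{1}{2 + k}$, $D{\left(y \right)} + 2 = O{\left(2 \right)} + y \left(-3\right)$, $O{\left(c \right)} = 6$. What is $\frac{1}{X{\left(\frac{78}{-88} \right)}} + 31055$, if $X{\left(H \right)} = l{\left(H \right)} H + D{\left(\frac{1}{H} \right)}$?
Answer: $\frac{130338472}{4197} \approx 31055.0$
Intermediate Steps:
$D{\left(y \right)} = 4 - 3 y$ ($D{\left(y \right)} = -2 + \left(6 + y \left(-3\right)\right) = -2 - \left(-6 + 3 y\right) = 4 - 3 y$)
$X{\left(H \right)} = 4 - \frac{3}{H} + \frac{H}{2 + H}$ ($X{\left(H \right)} = \frac{H}{2 + H} + \left(4 - \frac{3}{H}\right) = 4 - \frac{3}{H} + \frac{H}{2 + H}$)
$\frac{1}{X{\left(\frac{78}{-88} \right)}} + 31055 = \frac{1}{\frac{1}{78 \frac{1}{-88}} \frac{1}{2 + \frac{78}{-88}} \left(-6 + 5 \frac{78}{-88} + 5 \left(\frac{78}{-88}\right)^{2}\right)} + 31055 = \frac{1}{\frac{1}{78 \left(- \frac{1}{88}\right)} \frac{1}{2 + 78 \left(- \frac{1}{88}\right)} \left(-6 + 5 \cdot 78 \left(- \frac{1}{88}\right) + 5 \left(78 \left(- \frac{1}{88}\right)\right)^{2}\right)} + 31055 = \frac{1}{\frac{1}{- \frac{39}{44}} \frac{1}{2 - \frac{39}{44}} \left(-6 + 5 \left(- \frac{39}{44}\right) + 5 \left(- \frac{39}{44}\right)^{2}\right)} + 31055 = \frac{1}{\left(- \frac{44}{39}\right) \frac{1}{\frac{49}{44}} \left(-6 - \frac{195}{44} + 5 \cdot \frac{1521}{1936}\right)} + 31055 = \frac{1}{\left(- \frac{44}{39}\right) \frac{44}{49} \left(-6 - \frac{195}{44} + \frac{7605}{1936}\right)} + 31055 = \frac{1}{\left(- \frac{44}{39}\right) \frac{44}{49} \left(- \frac{12591}{1936}\right)} + 31055 = \frac{1}{\frac{4197}{637}} + 31055 = \frac{637}{4197} + 31055 = \frac{130338472}{4197}$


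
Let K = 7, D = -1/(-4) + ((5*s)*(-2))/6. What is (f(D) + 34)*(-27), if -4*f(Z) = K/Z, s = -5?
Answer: -93987/103 ≈ -912.50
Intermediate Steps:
D = 103/12 (D = -1/(-4) + ((5*(-5))*(-2))/6 = -1*(-¼) - 25*(-2)*(⅙) = ¼ + 50*(⅙) = ¼ + 25/3 = 103/12 ≈ 8.5833)
f(Z) = -7/(4*Z)
(f(D) + 34)*(-27) = (-7/(4*103/12) + 34)*(-27) = (-7/4*12/103 + 34)*(-27) = (-21/103 + 34)*(-27) = (3481/103)*(-27) = -93987/103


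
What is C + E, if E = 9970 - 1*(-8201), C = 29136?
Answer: 47307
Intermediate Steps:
E = 18171 (E = 9970 + 8201 = 18171)
C + E = 29136 + 18171 = 47307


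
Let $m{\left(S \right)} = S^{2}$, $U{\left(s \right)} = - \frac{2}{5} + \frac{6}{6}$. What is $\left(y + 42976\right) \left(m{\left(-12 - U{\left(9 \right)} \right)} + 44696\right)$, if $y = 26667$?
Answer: $\frac{78095501267}{25} \approx 3.1238 \cdot 10^{9}$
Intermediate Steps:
$U{\left(s \right)} = \frac{3}{5}$ ($U{\left(s \right)} = \left(-2\right) \frac{1}{5} + 6 \cdot \frac{1}{6} = - \frac{2}{5} + 1 = \frac{3}{5}$)
$\left(y + 42976\right) \left(m{\left(-12 - U{\left(9 \right)} \right)} + 44696\right) = \left(26667 + 42976\right) \left(\left(-12 - \frac{3}{5}\right)^{2} + 44696\right) = 69643 \left(\left(-12 - \frac{3}{5}\right)^{2} + 44696\right) = 69643 \left(\left(- \frac{63}{5}\right)^{2} + 44696\right) = 69643 \left(\frac{3969}{25} + 44696\right) = 69643 \cdot \frac{1121369}{25} = \frac{78095501267}{25}$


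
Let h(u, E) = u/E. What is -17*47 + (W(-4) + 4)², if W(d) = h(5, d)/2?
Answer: -50407/64 ≈ -787.61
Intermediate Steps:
W(d) = 5/(2*d) (W(d) = (5/d)/2 = (5/d)*(½) = 5/(2*d))
-17*47 + (W(-4) + 4)² = -17*47 + ((5/2)/(-4) + 4)² = -799 + ((5/2)*(-¼) + 4)² = -799 + (-5/8 + 4)² = -799 + (27/8)² = -799 + 729/64 = -50407/64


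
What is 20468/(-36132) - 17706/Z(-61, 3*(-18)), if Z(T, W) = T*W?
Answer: -9821872/1653039 ≈ -5.9417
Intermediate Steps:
20468/(-36132) - 17706/Z(-61, 3*(-18)) = 20468/(-36132) - 17706/((-183*(-18))) = 20468*(-1/36132) - 17706/((-61*(-54))) = -5117/9033 - 17706/3294 = -5117/9033 - 17706*1/3294 = -5117/9033 - 2951/549 = -9821872/1653039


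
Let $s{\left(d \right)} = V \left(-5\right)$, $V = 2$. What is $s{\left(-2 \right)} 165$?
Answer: $-1650$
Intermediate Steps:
$s{\left(d \right)} = -10$ ($s{\left(d \right)} = 2 \left(-5\right) = -10$)
$s{\left(-2 \right)} 165 = \left(-10\right) 165 = -1650$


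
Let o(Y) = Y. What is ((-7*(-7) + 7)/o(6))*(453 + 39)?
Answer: 4592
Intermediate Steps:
((-7*(-7) + 7)/o(6))*(453 + 39) = ((-7*(-7) + 7)/6)*(453 + 39) = ((49 + 7)*(⅙))*492 = (56*(⅙))*492 = (28/3)*492 = 4592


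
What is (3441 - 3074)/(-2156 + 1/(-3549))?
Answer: -1302483/7651645 ≈ -0.17022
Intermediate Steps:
(3441 - 3074)/(-2156 + 1/(-3549)) = 367/(-2156 - 1/3549) = 367/(-7651645/3549) = 367*(-3549/7651645) = -1302483/7651645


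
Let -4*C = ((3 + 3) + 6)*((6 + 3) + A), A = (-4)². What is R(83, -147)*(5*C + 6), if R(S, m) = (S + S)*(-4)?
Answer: 245016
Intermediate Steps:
A = 16
R(S, m) = -8*S (R(S, m) = (2*S)*(-4) = -8*S)
C = -75 (C = -((3 + 3) + 6)*((6 + 3) + 16)/4 = -(6 + 6)*(9 + 16)/4 = -3*25 = -¼*300 = -75)
R(83, -147)*(5*C + 6) = (-8*83)*(5*(-75) + 6) = -664*(-375 + 6) = -664*(-369) = 245016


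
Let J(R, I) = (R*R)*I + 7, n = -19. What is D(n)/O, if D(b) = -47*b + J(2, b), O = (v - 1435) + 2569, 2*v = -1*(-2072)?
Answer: 412/1085 ≈ 0.37972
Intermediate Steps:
v = 1036 (v = (-1*(-2072))/2 = (½)*2072 = 1036)
J(R, I) = 7 + I*R² (J(R, I) = R²*I + 7 = I*R² + 7 = 7 + I*R²)
O = 2170 (O = (1036 - 1435) + 2569 = -399 + 2569 = 2170)
D(b) = 7 - 43*b (D(b) = -47*b + (7 + b*2²) = -47*b + (7 + b*4) = -47*b + (7 + 4*b) = 7 - 43*b)
D(n)/O = (7 - 43*(-19))/2170 = (7 + 817)*(1/2170) = 824*(1/2170) = 412/1085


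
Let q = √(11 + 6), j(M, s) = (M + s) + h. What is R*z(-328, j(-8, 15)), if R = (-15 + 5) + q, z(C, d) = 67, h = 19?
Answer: -670 + 67*√17 ≈ -393.75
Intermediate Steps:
j(M, s) = 19 + M + s (j(M, s) = (M + s) + 19 = 19 + M + s)
q = √17 ≈ 4.1231
R = -10 + √17 (R = (-15 + 5) + √17 = -10 + √17 ≈ -5.8769)
R*z(-328, j(-8, 15)) = (-10 + √17)*67 = -670 + 67*√17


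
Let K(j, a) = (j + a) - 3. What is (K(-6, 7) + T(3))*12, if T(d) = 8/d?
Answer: 8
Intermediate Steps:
K(j, a) = -3 + a + j (K(j, a) = (a + j) - 3 = -3 + a + j)
(K(-6, 7) + T(3))*12 = ((-3 + 7 - 6) + 8/3)*12 = (-2 + 8*(1/3))*12 = (-2 + 8/3)*12 = (2/3)*12 = 8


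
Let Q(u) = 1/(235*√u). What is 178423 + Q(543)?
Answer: 178423 + √543/127605 ≈ 1.7842e+5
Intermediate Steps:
Q(u) = 1/(235*√u)
178423 + Q(543) = 178423 + 1/(235*√543) = 178423 + (√543/543)/235 = 178423 + √543/127605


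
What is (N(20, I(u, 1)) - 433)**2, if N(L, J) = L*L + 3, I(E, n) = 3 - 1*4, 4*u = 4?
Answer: 900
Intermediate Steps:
u = 1 (u = (1/4)*4 = 1)
I(E, n) = -1 (I(E, n) = 3 - 4 = -1)
N(L, J) = 3 + L**2 (N(L, J) = L**2 + 3 = 3 + L**2)
(N(20, I(u, 1)) - 433)**2 = ((3 + 20**2) - 433)**2 = ((3 + 400) - 433)**2 = (403 - 433)**2 = (-30)**2 = 900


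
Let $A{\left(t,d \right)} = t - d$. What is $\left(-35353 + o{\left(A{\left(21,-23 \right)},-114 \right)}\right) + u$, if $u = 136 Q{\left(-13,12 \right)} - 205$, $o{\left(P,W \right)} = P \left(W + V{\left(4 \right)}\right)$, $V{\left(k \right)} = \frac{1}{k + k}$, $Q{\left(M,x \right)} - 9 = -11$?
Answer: $- \frac{81681}{2} \approx -40841.0$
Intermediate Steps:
$Q{\left(M,x \right)} = -2$ ($Q{\left(M,x \right)} = 9 - 11 = -2$)
$V{\left(k \right)} = \frac{1}{2 k}$
$o{\left(P,W \right)} = P \left(\frac{1}{8} + W\right)$ ($o{\left(P,W \right)} = P \left(W + \frac{1}{2 \cdot 4}\right) = P \left(W + \frac{1}{2} \cdot \frac{1}{4}\right) = P \left(W + \frac{1}{8}\right) = P \left(\frac{1}{8} + W\right)$)
$u = -477$ ($u = 136 \left(-2\right) - 205 = -272 - 205 = -477$)
$\left(-35353 + o{\left(A{\left(21,-23 \right)},-114 \right)}\right) + u = \left(-35353 + \left(21 - -23\right) \left(\frac{1}{8} - 114\right)\right) - 477 = \left(-35353 + \left(21 + 23\right) \left(- \frac{911}{8}\right)\right) - 477 = \left(-35353 + 44 \left(- \frac{911}{8}\right)\right) - 477 = \left(-35353 - \frac{10021}{2}\right) - 477 = - \frac{80727}{2} - 477 = - \frac{81681}{2}$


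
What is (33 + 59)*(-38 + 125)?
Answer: 8004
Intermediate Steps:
(33 + 59)*(-38 + 125) = 92*87 = 8004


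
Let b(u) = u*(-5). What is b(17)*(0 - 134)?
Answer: 11390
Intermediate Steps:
b(u) = -5*u
b(17)*(0 - 134) = (-5*17)*(0 - 134) = -85*(-134) = 11390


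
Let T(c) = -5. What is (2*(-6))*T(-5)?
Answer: 60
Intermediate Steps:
(2*(-6))*T(-5) = (2*(-6))*(-5) = -12*(-5) = 60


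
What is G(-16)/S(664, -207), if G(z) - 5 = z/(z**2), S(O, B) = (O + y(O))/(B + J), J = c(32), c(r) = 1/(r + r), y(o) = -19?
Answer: -1046513/660480 ≈ -1.5845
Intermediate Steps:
c(r) = 1/(2*r)
J = 1/64 (J = (1/2)/32 = (1/2)*(1/32) = 1/64 ≈ 0.015625)
S(O, B) = (-19 + O)/(1/64 + B) (S(O, B) = (O - 19)/(B + 1/64) = (-19 + O)/(1/64 + B))
G(z) = 5 + 1/z (G(z) = 5 + z/(z**2) = 5 + z/z**2 = 5 + 1/z)
G(-16)/S(664, -207) = (5 + 1/(-16))/((64*(-19 + 664)/(1 + 64*(-207)))) = (5 - 1/16)/((64*645/(1 - 13248))) = 79/(16*((64*645/(-13247)))) = 79/(16*((64*(-1/13247)*645))) = 79/(16*(-41280/13247)) = (79/16)*(-13247/41280) = -1046513/660480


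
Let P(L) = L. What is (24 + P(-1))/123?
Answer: 23/123 ≈ 0.18699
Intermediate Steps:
(24 + P(-1))/123 = (24 - 1)/123 = (1/123)*23 = 23/123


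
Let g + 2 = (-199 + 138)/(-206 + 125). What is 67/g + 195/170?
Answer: -180579/3434 ≈ -52.586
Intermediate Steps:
g = -101/81 (g = -2 + (-199 + 138)/(-206 + 125) = -2 - 61/(-81) = -2 - 61*(-1/81) = -2 + 61/81 = -101/81 ≈ -1.2469)
67/g + 195/170 = 67/(-101/81) + 195/170 = 67*(-81/101) + 195*(1/170) = -5427/101 + 39/34 = -180579/3434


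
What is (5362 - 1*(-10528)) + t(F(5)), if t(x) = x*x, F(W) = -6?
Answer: 15926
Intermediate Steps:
t(x) = x²
(5362 - 1*(-10528)) + t(F(5)) = (5362 - 1*(-10528)) + (-6)² = (5362 + 10528) + 36 = 15890 + 36 = 15926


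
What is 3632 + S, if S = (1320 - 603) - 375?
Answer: 3974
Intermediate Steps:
S = 342 (S = 717 - 375 = 342)
3632 + S = 3632 + 342 = 3974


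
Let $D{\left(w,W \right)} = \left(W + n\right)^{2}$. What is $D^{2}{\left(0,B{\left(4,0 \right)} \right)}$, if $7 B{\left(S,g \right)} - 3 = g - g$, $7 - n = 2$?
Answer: $\frac{2085136}{2401} \approx 868.44$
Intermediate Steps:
$n = 5$ ($n = 7 - 2 = 5$)
$B{\left(S,g \right)} = \frac{3}{7}$ ($B{\left(S,g \right)} = \frac{3}{7} + \frac{g - g}{7} = \frac{3}{7} + \frac{1}{7} \cdot 0 = \frac{3}{7} + 0 = \frac{3}{7}$)
$D{\left(w,W \right)} = \left(5 + W\right)^{2}$ ($D{\left(w,W \right)} = \left(W + 5\right)^{2} = \left(5 + W\right)^{2}$)
$D^{2}{\left(0,B{\left(4,0 \right)} \right)} = \left(\left(5 + \frac{3}{7}\right)^{2}\right)^{2} = \left(\left(\frac{38}{7}\right)^{2}\right)^{2} = \left(\frac{1444}{49}\right)^{2} = \frac{2085136}{2401}$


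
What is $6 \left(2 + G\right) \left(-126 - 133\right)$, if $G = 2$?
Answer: $-6216$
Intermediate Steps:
$6 \left(2 + G\right) \left(-126 - 133\right) = 6 \left(2 + 2\right) \left(-126 - 133\right) = 6 \cdot 4 \left(-259\right) = 24 \left(-259\right) = -6216$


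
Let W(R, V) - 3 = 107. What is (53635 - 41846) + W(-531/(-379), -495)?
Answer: 11899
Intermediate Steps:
W(R, V) = 110 (W(R, V) = 3 + 107 = 110)
(53635 - 41846) + W(-531/(-379), -495) = (53635 - 41846) + 110 = 11789 + 110 = 11899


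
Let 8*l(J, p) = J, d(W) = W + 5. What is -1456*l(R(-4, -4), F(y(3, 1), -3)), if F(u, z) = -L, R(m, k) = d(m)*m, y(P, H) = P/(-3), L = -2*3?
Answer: 728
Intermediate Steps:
L = -6
d(W) = 5 + W
y(P, H) = -P/3 (y(P, H) = P*(-⅓) = -P/3)
R(m, k) = m*(5 + m) (R(m, k) = (5 + m)*m = m*(5 + m))
F(u, z) = 6 (F(u, z) = -1*(-6) = 6)
l(J, p) = J/8
-1456*l(R(-4, -4), F(y(3, 1), -3)) = -182*(-4*(5 - 4)) = -182*(-4*1) = -182*(-4) = -1456*(-½) = 728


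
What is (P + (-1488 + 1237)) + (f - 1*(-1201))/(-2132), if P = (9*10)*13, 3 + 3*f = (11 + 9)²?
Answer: 1468481/1599 ≈ 918.38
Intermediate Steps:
f = 397/3 (f = -1 + (11 + 9)²/3 = -1 + (⅓)*20² = -1 + (⅓)*400 = -1 + 400/3 = 397/3 ≈ 132.33)
P = 1170 (P = 90*13 = 1170)
(P + (-1488 + 1237)) + (f - 1*(-1201))/(-2132) = (1170 + (-1488 + 1237)) + (397/3 - 1*(-1201))/(-2132) = (1170 - 251) + (397/3 + 1201)*(-1/2132) = 919 + (4000/3)*(-1/2132) = 919 - 1000/1599 = 1468481/1599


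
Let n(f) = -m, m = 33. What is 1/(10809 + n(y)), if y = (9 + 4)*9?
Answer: 1/10776 ≈ 9.2799e-5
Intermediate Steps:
y = 117 (y = 13*9 = 117)
n(f) = -33 (n(f) = -1*33 = -33)
1/(10809 + n(y)) = 1/(10809 - 33) = 1/10776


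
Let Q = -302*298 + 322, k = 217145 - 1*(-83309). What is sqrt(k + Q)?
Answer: 6*sqrt(5855) ≈ 459.11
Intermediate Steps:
k = 300454 (k = 217145 + 83309 = 300454)
Q = -89674 (Q = -89996 + 322 = -89674)
sqrt(k + Q) = sqrt(300454 - 89674) = sqrt(210780) = 6*sqrt(5855)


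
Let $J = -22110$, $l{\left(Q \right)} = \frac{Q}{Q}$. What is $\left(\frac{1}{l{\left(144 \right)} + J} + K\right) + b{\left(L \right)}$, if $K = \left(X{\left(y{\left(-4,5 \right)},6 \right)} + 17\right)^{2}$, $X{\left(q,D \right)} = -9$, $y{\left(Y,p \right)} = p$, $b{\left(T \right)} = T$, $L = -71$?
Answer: $- \frac{154764}{22109} \approx -7.0$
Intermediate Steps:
$l{\left(Q \right)} = 1$
$K = 64$ ($K = \left(-9 + 17\right)^{2} = 8^{2} = 64$)
$\left(\frac{1}{l{\left(144 \right)} + J} + K\right) + b{\left(L \right)} = \left(\frac{1}{1 - 22110} + 64\right) - 71 = \left(\frac{1}{-22109} + 64\right) - 71 = \left(- \frac{1}{22109} + 64\right) - 71 = \frac{1414975}{22109} - 71 = - \frac{154764}{22109}$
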